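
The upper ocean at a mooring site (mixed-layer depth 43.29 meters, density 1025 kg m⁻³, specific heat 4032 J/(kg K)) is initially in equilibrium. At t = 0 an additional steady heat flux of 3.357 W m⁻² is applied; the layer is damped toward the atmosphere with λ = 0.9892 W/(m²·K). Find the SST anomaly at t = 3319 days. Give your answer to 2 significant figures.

Areal heat capacity C = ρ c_p D = 1025 × 4032 × 43.29 = 1.79×10^8 J/(m^2 K).
τ = C / λ = 1.79×10^8 / 0.9892 = 1.81×10^8 s.
Equilibrium anomaly ΔT_eq = F / λ = 3.357 / 0.9892 = 3.39 K.
t = 3319 days = 2.87×10^8 s, so t/τ = 1.59.
ΔT(t) = ΔT_eq (1 − e^(−t/τ)) = 3.39 × (1 − e^−1.59) = 2.70 K.

2.7 K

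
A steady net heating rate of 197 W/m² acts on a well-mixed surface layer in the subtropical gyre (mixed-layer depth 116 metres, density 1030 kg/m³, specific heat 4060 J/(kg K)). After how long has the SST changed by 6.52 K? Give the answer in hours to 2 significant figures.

4500 hours

Areal heat capacity C = ρ c_p D = 1030 × 4060 × 116 = 4.85×10^8 J/(m^2 K).
Time required: Δt = C ΔT / F = 4.85×10^8 × 6.52 / 197 = 1.61×10^7 s.
In hours: 1.61×10^7 s / (3600 s/hour) = 4460 hours.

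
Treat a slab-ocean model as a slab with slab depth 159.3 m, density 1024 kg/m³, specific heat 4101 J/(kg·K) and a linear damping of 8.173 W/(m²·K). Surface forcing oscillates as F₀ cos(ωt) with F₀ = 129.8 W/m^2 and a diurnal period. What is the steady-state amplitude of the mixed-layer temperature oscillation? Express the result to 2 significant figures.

Areal heat capacity C = ρ c_p D = 1024 × 4101 × 159.3 = 6.69×10^8 J m⁻² K⁻¹.
Angular frequency ω = 2π / T = 2π / 86400 s = 7.27×10^-5 s⁻¹.
√((Cω)² + λ²) = √((48600)² + 8.173²) = 48600 W/(m²·K).
Amplitude A = F₀ / √((Cω)²+λ²) = 129.8 / 48600 = 0.00267 K.

0.0027 K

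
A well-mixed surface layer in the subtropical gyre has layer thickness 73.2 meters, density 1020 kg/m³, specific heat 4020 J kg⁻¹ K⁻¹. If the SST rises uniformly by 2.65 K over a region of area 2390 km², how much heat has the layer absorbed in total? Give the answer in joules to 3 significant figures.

1.90×10^18 J

Areal heat capacity C = ρ c_p D = 1020 × 4020 × 73.2 = 3.00×10^8 J/(m^2 K).
Heat per unit area: q = C ΔT = 3.00×10^8 × 2.65 = 7.95×10^8 J/m².
Total heat: Q = q × A = 7.95×10^8 × (2390 × 10⁶ m²) = 1.90×10^18 J.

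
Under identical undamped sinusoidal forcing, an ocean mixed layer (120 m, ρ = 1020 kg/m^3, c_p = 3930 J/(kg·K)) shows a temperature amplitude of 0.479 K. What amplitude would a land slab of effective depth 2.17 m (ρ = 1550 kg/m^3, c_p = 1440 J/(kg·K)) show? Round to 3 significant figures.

C_ocean = 4.81×10^8 J/(m²·K); C_land = 4.84×10^6 J/(m²·K).
A ∝ 1/C ⇒ A_land = A_ocean × C_ocean/C_land = 0.479 × 99.3 = 47.6 K.

47.6 K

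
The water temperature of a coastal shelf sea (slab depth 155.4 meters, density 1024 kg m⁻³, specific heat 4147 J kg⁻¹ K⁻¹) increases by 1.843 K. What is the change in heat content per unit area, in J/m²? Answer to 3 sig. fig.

Areal heat capacity C = ρ c_p D = 1024 × 4147 × 155.4 = 6.60×10^8 J m⁻² K⁻¹.
ΔQ = C ΔT = 6.60×10^8 × 1.843 = 1.22×10^9 J/m².

1.22×10^9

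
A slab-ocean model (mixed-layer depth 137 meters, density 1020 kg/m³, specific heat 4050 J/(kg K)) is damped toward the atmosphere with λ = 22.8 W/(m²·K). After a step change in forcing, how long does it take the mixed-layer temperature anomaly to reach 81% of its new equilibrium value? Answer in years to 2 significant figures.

Areal heat capacity C = ρ c_p D = 1020 × 4050 × 137 = 5.66×10^8 J/(m²·K).
τ = C / λ = 5.66×10^8 / 22.8 = 2.48×10^7 s.
Fraction reached: 1 − e^(−t/τ) = 0.81 ⇒ t = −τ ln(1 − 0.81) = τ × 1.66.
t = 4.12×10^7 s = 1.31 years.

1.3 years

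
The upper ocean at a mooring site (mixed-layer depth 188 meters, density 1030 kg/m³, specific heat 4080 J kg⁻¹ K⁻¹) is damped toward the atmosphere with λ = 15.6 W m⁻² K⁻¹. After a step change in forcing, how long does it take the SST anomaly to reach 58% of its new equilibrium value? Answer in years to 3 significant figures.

1.39 years

Areal heat capacity C = ρ c_p D = 1030 × 4080 × 188 = 7.90×10^8 J m⁻² K⁻¹.
τ = C / λ = 7.90×10^8 / 15.6 = 5.06×10^7 s.
Fraction reached: 1 − e^(−t/τ) = 0.58 ⇒ t = −τ ln(1 − 0.58) = τ × 0.868.
t = 4.39×10^7 s = 1.39 years.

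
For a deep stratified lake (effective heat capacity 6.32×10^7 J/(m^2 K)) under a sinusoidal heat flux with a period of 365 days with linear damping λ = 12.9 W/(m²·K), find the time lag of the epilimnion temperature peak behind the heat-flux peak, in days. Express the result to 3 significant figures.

44.9 days

Areal heat capacity C = 6.32×10^7 J/(m^2 K) (given).
ω = 2π / 3.15×10^7 s = 1.99×10^-7 s⁻¹.
Phase lag φ = arctan(Cω/λ) = arctan(12.6/12.9) = 0.773 rad.
Time lag = φ / ω = 0.773 / 1.99×10^-7 = 3.88×10^6 s = 44.9 days.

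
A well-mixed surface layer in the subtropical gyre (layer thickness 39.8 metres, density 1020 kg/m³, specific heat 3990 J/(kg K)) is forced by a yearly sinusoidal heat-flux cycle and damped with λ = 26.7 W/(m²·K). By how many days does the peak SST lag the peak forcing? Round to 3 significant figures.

Areal heat capacity C = ρ c_p D = 1020 × 3990 × 39.8 = 1.62×10^8 J m⁻² K⁻¹.
ω = 2π / 3.15×10^7 s = 1.99×10^-7 s⁻¹.
Phase lag φ = arctan(Cω/λ) = arctan(32.3/26.7) = 0.880 rad.
Time lag = φ / ω = 0.880 / 1.99×10^-7 = 4.41×10^6 s = 51.1 days.

51.1 days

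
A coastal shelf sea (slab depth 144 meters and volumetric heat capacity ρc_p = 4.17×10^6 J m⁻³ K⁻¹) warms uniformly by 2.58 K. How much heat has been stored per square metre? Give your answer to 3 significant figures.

1.55×10^9

Areal heat capacity C = ρc_p × D = 4.17×10^6 × 144 = 6.00×10^8 J m⁻² K⁻¹.
ΔQ = C ΔT = 6.00×10^8 × 2.58 = 1.55×10^9 J/m².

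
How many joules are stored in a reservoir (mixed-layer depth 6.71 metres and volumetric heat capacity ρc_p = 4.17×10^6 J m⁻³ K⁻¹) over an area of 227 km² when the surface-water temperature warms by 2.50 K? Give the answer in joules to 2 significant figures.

Areal heat capacity C = ρc_p × D = 4.17×10^6 × 6.71 = 2.80×10^7 J m⁻² K⁻¹.
Heat per unit area: q = C ΔT = 2.80×10^7 × 2.50 = 7.00×10^7 J/m².
Total heat: Q = q × A = 7.00×10^7 × (227 × 10⁶ m²) = 1.59×10^16 J.

1.6×10^16 J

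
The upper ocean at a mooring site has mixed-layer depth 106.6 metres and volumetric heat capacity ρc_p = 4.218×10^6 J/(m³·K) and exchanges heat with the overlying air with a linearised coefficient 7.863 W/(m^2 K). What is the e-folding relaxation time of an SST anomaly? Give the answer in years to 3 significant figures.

1.81 years

Areal heat capacity C = ρc_p × D = 4.218×10^6 × 106.6 = 4.50×10^8 J/(m^2 K).
Relaxation time τ = C / λ = 4.50×10^8 / 7.863 = 5.72×10^7 s.
In years: 5.72×10^7 s / (3.156×10^7 s/year) = 1.81 years.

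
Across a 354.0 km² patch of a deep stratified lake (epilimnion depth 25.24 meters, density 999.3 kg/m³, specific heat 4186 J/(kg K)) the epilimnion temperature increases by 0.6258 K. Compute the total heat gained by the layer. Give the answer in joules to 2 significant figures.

2.3×10^16 J

Areal heat capacity C = ρ c_p D = 999.3 × 4186 × 25.24 = 1.06×10^8 J m⁻² K⁻¹.
Heat per unit area: q = C ΔT = 1.06×10^8 × 0.6258 = 6.61×10^7 J/m².
Total heat: Q = q × A = 6.61×10^7 × (354.0 × 10⁶ m²) = 2.34×10^16 J.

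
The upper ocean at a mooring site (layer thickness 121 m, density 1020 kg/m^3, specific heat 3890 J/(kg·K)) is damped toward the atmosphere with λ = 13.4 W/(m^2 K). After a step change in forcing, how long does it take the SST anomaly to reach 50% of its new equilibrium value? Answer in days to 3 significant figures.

287 days

Areal heat capacity C = ρ c_p D = 1020 × 3890 × 121 = 4.80×10^8 J/(m^2 K).
τ = C / λ = 4.80×10^8 / 13.4 = 3.58×10^7 s.
Fraction reached: 1 − e^(−t/τ) = 0.50 ⇒ t = −τ ln(1 − 0.50) = τ × 0.693.
t = 2.48×10^7 s = 287 days.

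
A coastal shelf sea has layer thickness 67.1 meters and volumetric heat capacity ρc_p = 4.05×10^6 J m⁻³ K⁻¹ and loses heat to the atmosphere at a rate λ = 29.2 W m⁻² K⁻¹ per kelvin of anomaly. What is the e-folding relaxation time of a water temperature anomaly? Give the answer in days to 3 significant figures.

Areal heat capacity C = ρc_p × D = 4.05×10^6 × 67.1 = 2.72×10^8 J m⁻² K⁻¹.
Relaxation time τ = C / λ = 2.72×10^8 / 29.2 = 9.31×10^6 s.
In days: 9.31×10^6 s / (86400 s/day) = 108 days.

108 days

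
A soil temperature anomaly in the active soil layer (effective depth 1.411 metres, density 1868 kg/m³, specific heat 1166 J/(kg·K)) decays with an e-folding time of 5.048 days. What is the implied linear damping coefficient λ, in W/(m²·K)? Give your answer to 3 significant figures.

7.05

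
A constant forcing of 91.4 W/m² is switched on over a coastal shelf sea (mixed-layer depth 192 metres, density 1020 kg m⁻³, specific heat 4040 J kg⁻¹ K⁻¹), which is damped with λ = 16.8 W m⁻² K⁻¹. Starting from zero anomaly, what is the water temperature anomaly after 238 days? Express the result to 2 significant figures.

1.9 K

Areal heat capacity C = ρ c_p D = 1020 × 4040 × 192 = 7.91×10^8 J/(m^2 K).
τ = C / λ = 7.91×10^8 / 16.8 = 4.71×10^7 s.
Equilibrium anomaly ΔT_eq = F / λ = 91.4 / 16.8 = 5.44 K.
t = 238 days = 2.06×10^7 s, so t/τ = 0.437.
ΔT(t) = ΔT_eq (1 − e^(−t/τ)) = 5.44 × (1 − e^−0.437) = 1.92 K.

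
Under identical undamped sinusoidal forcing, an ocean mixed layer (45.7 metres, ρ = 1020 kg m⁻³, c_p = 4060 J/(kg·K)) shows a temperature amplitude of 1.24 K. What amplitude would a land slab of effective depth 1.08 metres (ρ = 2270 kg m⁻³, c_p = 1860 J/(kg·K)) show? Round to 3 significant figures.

C_ocean = 1.89×10^8 J/(m²·K); C_land = 4.56×10^6 J/(m²·K).
A ∝ 1/C ⇒ A_land = A_ocean × C_ocean/C_land = 1.24 × 41.5 = 51.5 K.

51.5 K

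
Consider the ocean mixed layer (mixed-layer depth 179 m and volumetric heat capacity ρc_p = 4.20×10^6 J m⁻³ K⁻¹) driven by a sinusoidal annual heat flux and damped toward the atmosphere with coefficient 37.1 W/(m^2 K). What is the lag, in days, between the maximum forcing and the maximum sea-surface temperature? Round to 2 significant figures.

Areal heat capacity C = ρc_p × D = 4.20×10^6 × 179 = 7.52×10^8 J m⁻² K⁻¹.
ω = 2π / 3.15×10^7 s = 1.99×10^-7 s⁻¹.
Phase lag φ = arctan(Cω/λ) = arctan(150/37.1) = 1.33 rad.
Time lag = φ / ω = 1.33 / 1.99×10^-7 = 6.67×10^6 s = 77.1 days.

77 days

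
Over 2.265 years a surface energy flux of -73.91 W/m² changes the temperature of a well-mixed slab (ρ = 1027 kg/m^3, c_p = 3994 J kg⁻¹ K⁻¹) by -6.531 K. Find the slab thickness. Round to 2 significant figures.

Heat input Q = F Δt = -73.91 × 7.15×10^7 s = -5.28×10^9 J/m².
Required areal heat capacity C = Q / ΔT = 8.09×10^8 J/(m²·K).
Depth D = C / (ρ c_p) = 8.09×10^8 / (1027 × 3994) = 197 m.

200 m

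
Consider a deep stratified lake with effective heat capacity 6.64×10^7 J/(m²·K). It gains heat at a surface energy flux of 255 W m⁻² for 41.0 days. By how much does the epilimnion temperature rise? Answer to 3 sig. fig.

Areal heat capacity C = 6.64×10^7 J/(m²·K) (given).
Net heat input Q = F Δt = 255 × (41.0 days × 86400 s/day) = 9.03×10^8 J/m².
ΔT = Q / C = 9.03×10^8 / 6.64×10^7 = 13.6 K.

13.6 K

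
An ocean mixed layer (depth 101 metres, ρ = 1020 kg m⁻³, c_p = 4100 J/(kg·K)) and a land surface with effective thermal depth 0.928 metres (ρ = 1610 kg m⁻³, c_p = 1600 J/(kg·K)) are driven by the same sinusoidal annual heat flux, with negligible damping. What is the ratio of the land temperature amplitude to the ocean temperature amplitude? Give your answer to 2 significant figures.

C_ocean = 1020 × 4100 × 101 = 4.22×10^8 J/(m²·K).
C_land = 1610 × 1600 × 0.928 = 2.39×10^6 J/(m²·K).
Undamped amplitude ∝ 1/C, so A_land/A_ocean = C_ocean/C_land = 177.

180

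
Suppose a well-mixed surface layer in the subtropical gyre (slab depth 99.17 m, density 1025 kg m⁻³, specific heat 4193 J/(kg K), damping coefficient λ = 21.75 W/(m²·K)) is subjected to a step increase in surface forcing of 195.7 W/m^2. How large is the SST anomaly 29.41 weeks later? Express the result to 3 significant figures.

Areal heat capacity C = ρ c_p D = 1025 × 4193 × 99.17 = 4.26×10^8 J/(m^2 K).
τ = C / λ = 4.26×10^8 / 21.75 = 1.96×10^7 s.
Equilibrium anomaly ΔT_eq = F / λ = 195.7 / 21.75 = 9.00 K.
t = 29.41 weeks = 1.78×10^7 s, so t/τ = 0.908.
ΔT(t) = ΔT_eq (1 − e^(−t/τ)) = 9.00 × (1 − e^−0.908) = 5.37 K.

5.37 K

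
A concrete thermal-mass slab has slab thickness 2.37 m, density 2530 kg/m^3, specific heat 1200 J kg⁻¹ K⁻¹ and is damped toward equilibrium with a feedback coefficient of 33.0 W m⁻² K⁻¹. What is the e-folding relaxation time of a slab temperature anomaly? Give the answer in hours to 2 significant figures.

Areal heat capacity C = ρ c_p D = 2530 × 1200 × 2.37 = 7.20×10^6 J/(m²·K).
Relaxation time τ = C / λ = 7.20×10^6 / 33.0 = 2.18×10^5 s.
In hours: 2.18×10^5 s / (3600 s/hour) = 60.6 hours.

61 hours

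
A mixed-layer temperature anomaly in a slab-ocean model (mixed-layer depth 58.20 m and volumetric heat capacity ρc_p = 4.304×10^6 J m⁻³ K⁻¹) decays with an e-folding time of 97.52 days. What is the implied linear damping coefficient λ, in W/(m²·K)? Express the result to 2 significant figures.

Areal heat capacity C = ρc_p × D = 4.304×10^6 × 58.20 = 2.50×10^8 J m⁻² K⁻¹.
τ = 97.52 days = 8.43×10^6 s.
λ = C / τ = 2.50×10^8 / 8.43×10^6 = 29.7 W/(m²·K).

30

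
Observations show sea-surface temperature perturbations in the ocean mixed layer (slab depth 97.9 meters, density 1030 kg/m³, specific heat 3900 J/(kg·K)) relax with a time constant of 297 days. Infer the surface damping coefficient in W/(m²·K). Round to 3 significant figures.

Areal heat capacity C = ρ c_p D = 1030 × 3900 × 97.9 = 3.93×10^8 J/(m^2 K).
τ = 297 days = 2.57×10^7 s.
λ = C / τ = 3.93×10^8 / 2.57×10^7 = 15.3 W/(m²·K).

15.3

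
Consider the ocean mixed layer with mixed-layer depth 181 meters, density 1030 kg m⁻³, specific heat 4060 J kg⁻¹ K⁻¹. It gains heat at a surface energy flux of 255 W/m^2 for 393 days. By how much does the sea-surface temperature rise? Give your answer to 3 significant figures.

11.4 K

Areal heat capacity C = ρ c_p D = 1030 × 4060 × 181 = 7.57×10^8 J/(m^2 K).
Net heat input Q = F Δt = 255 × (393 days × 86400 s/day) = 8.66×10^9 J/m².
ΔT = Q / C = 8.66×10^9 / 7.57×10^8 = 11.4 K.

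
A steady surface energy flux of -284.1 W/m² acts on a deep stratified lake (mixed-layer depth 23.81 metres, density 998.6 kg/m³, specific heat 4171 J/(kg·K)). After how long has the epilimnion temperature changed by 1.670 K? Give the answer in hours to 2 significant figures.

160 hours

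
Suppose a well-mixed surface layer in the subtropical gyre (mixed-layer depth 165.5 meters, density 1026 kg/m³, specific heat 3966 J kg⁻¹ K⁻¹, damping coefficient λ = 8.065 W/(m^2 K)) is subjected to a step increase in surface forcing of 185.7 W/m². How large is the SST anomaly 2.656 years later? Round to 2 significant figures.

15 K

Areal heat capacity C = ρ c_p D = 1026 × 3966 × 165.5 = 6.73×10^8 J m⁻² K⁻¹.
τ = C / λ = 6.73×10^8 / 8.065 = 8.35×10^7 s.
Equilibrium anomaly ΔT_eq = F / λ = 185.7 / 8.065 = 23.0 K.
t = 2.656 years = 8.38×10^7 s, so t/τ = 1.00.
ΔT(t) = ΔT_eq (1 − e^(−t/τ)) = 23.0 × (1 − e^−1.00) = 14.6 K.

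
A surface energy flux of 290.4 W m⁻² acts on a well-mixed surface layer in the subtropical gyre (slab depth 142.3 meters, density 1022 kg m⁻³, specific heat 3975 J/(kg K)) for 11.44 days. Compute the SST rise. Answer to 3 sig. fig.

0.497 K

Areal heat capacity C = ρ c_p D = 1022 × 3975 × 142.3 = 5.78×10^8 J/(m²·K).
Net heat input Q = F Δt = 290.4 × (11.44 days × 86400 s/day) = 2.87×10^8 J/m².
ΔT = Q / C = 2.87×10^8 / 5.78×10^8 = 0.497 K.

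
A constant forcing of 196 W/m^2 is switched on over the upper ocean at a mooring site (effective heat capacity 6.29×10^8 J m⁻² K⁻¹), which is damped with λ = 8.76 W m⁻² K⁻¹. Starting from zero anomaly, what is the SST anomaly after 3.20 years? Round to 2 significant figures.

17 K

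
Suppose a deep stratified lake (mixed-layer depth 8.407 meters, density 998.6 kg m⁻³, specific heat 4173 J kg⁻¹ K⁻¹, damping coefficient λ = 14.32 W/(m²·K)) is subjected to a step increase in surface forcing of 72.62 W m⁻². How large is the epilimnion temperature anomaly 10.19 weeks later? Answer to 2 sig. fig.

Areal heat capacity C = ρ c_p D = 998.6 × 4173 × 8.407 = 3.50×10^7 J m⁻² K⁻¹.
τ = C / λ = 3.50×10^7 / 14.32 = 2.45×10^6 s.
Equilibrium anomaly ΔT_eq = F / λ = 72.62 / 14.32 = 5.07 K.
t = 10.19 weeks = 6.16×10^6 s, so t/τ = 2.52.
ΔT(t) = ΔT_eq (1 − e^(−t/τ)) = 5.07 × (1 − e^−2.52) = 4.66 K.

4.7 K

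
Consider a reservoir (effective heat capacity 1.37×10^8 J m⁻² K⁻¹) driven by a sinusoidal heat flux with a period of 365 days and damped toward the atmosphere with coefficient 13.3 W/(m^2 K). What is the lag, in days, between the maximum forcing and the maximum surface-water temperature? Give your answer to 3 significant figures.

Areal heat capacity C = 1.37×10^8 J m⁻² K⁻¹ (given).
ω = 2π / 3.15×10^7 s = 1.99×10^-7 s⁻¹.
Phase lag φ = arctan(Cω/λ) = arctan(27.3/13.3) = 1.12 rad.
Time lag = φ / ω = 1.12 / 1.99×10^-7 = 5.61×10^6 s = 64.9 days.

64.9 days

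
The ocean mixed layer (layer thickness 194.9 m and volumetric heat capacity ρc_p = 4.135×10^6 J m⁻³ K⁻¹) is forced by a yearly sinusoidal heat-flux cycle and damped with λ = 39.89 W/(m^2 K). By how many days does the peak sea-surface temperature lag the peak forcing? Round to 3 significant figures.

77.1 days

Areal heat capacity C = ρc_p × D = 4.135×10^6 × 194.9 = 8.06×10^8 J/(m²·K).
ω = 2π / 3.15×10^7 s = 1.99×10^-7 s⁻¹.
Phase lag φ = arctan(Cω/λ) = arctan(161/39.89) = 1.33 rad.
Time lag = φ / ω = 1.33 / 1.99×10^-7 = 6.66×10^6 s = 77.1 days.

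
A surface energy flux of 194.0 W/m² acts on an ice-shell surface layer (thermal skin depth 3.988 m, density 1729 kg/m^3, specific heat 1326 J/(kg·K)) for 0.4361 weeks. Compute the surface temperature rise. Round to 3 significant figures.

5.60 K

Areal heat capacity C = ρ c_p D = 1729 × 1326 × 3.988 = 9.14×10^6 J m⁻² K⁻¹.
Net heat input Q = F Δt = 194.0 × (0.4361 weeks × 6.048×10^5 s/week) = 5.12×10^7 J/m².
ΔT = Q / C = 5.12×10^7 / 9.14×10^6 = 5.60 K.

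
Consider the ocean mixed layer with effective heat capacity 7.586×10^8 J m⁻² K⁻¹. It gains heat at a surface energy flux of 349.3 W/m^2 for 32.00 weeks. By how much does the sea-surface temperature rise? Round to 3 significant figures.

Areal heat capacity C = 7.586×10^8 J m⁻² K⁻¹ (given).
Net heat input Q = F Δt = 349.3 × (32.00 weeks × 6.048×10^5 s/week) = 6.76×10^9 J/m².
ΔT = Q / C = 6.76×10^9 / 7.59×10^8 = 8.91 K.

8.91 K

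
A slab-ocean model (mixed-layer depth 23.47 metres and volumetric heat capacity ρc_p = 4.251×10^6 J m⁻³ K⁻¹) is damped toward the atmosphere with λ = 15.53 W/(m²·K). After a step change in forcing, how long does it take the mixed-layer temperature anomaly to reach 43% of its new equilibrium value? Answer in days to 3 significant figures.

41.8 days

Areal heat capacity C = ρc_p × D = 4.251×10^6 × 23.47 = 9.98×10^7 J/(m^2 K).
τ = C / λ = 9.98×10^7 / 15.53 = 6.42×10^6 s.
Fraction reached: 1 − e^(−t/τ) = 0.43 ⇒ t = −τ ln(1 − 0.43) = τ × 0.562.
t = 3.61×10^6 s = 41.8 days.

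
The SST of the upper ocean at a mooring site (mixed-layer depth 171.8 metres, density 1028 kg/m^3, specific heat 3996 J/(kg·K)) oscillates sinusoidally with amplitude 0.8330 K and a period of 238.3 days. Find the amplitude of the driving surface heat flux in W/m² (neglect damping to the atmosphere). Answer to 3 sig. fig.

179

Areal heat capacity C = ρ c_p D = 1028 × 3996 × 171.8 = 7.06×10^8 J m⁻² K⁻¹.
ω = 2π / 2.06×10^7 s = 3.05×10^-7 s⁻¹.
Cω = 7.06×10^8 × 3.05×10^-7 = 215 W/(m²·K).
F₀ = A × Cω = 0.8330 × 215 = 179 W/m².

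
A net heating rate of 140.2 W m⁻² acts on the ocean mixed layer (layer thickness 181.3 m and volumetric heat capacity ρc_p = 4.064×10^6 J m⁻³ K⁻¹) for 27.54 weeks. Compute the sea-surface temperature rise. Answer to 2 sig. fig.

3.2 K

Areal heat capacity C = ρc_p × D = 4.064×10^6 × 181.3 = 7.37×10^8 J/(m²·K).
Net heat input Q = F Δt = 140.2 × (27.54 weeks × 6.048×10^5 s/week) = 2.34×10^9 J/m².
ΔT = Q / C = 2.34×10^9 / 7.37×10^8 = 3.17 K.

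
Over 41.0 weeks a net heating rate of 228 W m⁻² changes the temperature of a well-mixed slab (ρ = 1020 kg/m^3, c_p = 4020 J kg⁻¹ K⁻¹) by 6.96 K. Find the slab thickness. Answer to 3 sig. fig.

198 m

Heat input Q = F Δt = 228 × 2.48×10^7 s = 5.65×10^9 J/m².
Required areal heat capacity C = Q / ΔT = 8.12×10^8 J/(m²·K).
Depth D = C / (ρ c_p) = 8.12×10^8 / (1020 × 4020) = 198 m.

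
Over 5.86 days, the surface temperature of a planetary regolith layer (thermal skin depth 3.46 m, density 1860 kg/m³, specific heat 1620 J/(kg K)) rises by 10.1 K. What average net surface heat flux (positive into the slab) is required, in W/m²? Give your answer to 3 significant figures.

Areal heat capacity C = ρ c_p D = 1860 × 1620 × 3.46 = 1.04×10^7 J/(m²·K).
Required heat per unit area: Q = C ΔT = 1.04×10^7 × 10.1 = 1.05×10^8 J/m².
Flux F = Q / Δt = 1.05×10^8 / 5.06×10^5 s = 208 W/m².

208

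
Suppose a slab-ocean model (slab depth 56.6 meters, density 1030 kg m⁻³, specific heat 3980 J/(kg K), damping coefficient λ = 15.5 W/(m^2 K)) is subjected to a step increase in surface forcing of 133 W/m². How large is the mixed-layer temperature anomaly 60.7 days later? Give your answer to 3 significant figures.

Areal heat capacity C = ρ c_p D = 1030 × 3980 × 56.6 = 2.32×10^8 J/(m²·K).
τ = C / λ = 2.32×10^8 / 15.5 = 1.50×10^7 s.
Equilibrium anomaly ΔT_eq = F / λ = 133 / 15.5 = 8.58 K.
t = 60.7 days = 5.24×10^6 s, so t/τ = 0.350.
ΔT(t) = ΔT_eq (1 − e^(−t/τ)) = 8.58 × (1 − e^−0.350) = 2.54 K.

2.54 K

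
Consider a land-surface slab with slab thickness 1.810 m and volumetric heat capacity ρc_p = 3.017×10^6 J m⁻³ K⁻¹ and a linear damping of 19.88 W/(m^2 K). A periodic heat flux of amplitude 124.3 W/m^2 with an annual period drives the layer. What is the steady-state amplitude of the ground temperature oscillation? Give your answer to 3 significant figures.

Areal heat capacity C = ρc_p × D = 3.017×10^6 × 1.810 = 5.46×10^6 J/(m^2 K).
Angular frequency ω = 2π / T = 2π / 3.15×10^7 s = 1.99×10^-7 s⁻¹.
√((Cω)² + λ²) = √((1.09)² + 19.88²) = 19.9 W/(m²·K).
Amplitude A = F₀ / √((Cω)²+λ²) = 124.3 / 19.9 = 6.24 K.

6.24 K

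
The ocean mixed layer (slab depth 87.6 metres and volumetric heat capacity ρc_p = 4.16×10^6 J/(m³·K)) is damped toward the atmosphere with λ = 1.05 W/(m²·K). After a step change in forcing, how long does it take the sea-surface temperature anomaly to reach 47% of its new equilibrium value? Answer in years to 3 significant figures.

Areal heat capacity C = ρc_p × D = 4.16×10^6 × 87.6 = 3.64×10^8 J m⁻² K⁻¹.
τ = C / λ = 3.64×10^8 / 1.05 = 3.47×10^8 s.
Fraction reached: 1 − e^(−t/τ) = 0.47 ⇒ t = −τ ln(1 − 0.47) = τ × 0.635.
t = 2.20×10^8 s = 6.98 years.

6.98 years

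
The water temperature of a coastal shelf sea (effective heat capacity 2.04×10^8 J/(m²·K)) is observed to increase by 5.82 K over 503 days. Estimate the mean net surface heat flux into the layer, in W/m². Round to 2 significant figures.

Areal heat capacity C = 2.04×10^8 J/(m²·K) (given).
Required heat per unit area: Q = C ΔT = 2.04×10^8 × 5.82 = 1.19×10^9 J/m².
Flux F = Q / Δt = 1.19×10^9 / 4.35×10^7 s = 27.3 W/m².

27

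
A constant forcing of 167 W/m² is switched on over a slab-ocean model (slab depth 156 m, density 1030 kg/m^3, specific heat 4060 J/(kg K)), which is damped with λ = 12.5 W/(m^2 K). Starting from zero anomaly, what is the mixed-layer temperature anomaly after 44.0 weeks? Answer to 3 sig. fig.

Areal heat capacity C = ρ c_p D = 1030 × 4060 × 156 = 6.52×10^8 J m⁻² K⁻¹.
τ = C / λ = 6.52×10^8 / 12.5 = 5.22×10^7 s.
Equilibrium anomaly ΔT_eq = F / λ = 167 / 12.5 = 13.4 K.
t = 44.0 weeks = 2.66×10^7 s, so t/τ = 0.510.
ΔT(t) = ΔT_eq (1 − e^(−t/τ)) = 13.4 × (1 − e^−0.510) = 5.34 K.

5.34 K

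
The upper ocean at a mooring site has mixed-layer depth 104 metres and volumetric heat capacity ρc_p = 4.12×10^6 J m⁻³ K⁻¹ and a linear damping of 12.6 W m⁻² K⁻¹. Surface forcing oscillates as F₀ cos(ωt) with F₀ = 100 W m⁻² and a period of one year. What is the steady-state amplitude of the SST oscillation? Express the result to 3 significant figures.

1.16 K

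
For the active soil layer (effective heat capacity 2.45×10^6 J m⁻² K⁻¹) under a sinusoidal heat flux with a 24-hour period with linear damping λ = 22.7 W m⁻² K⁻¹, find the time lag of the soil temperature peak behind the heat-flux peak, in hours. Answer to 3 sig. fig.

5.52 hours

Areal heat capacity C = 2.45×10^6 J m⁻² K⁻¹ (given).
ω = 2π / 86400 s = 7.27×10^-5 s⁻¹.
Phase lag φ = arctan(Cω/λ) = arctan(178/22.7) = 1.44 rad.
Time lag = φ / ω = 1.44 / 7.27×10^-5 = 19900 s = 5.52 hours.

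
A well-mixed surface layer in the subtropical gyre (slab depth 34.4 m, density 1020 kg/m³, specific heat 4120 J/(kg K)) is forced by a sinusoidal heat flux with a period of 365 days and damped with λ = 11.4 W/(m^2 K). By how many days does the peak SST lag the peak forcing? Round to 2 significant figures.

69 days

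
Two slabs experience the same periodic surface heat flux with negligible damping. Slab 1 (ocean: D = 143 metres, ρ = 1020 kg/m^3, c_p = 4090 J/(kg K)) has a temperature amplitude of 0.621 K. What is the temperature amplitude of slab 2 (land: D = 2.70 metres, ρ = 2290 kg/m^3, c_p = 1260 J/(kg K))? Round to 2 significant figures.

C_ocean = 5.97×10^8 J/(m²·K); C_land = 7.79×10^6 J/(m²·K).
A ∝ 1/C ⇒ A_land = A_ocean × C_ocean/C_land = 0.621 × 76.6 = 47.6 K.

48 K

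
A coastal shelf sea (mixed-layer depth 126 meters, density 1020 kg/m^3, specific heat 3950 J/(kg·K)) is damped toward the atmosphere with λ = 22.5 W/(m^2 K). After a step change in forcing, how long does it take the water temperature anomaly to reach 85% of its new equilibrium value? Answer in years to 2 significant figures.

1.4 years

Areal heat capacity C = ρ c_p D = 1020 × 3950 × 126 = 5.08×10^8 J/(m^2 K).
τ = C / λ = 5.08×10^8 / 22.5 = 2.26×10^7 s.
Fraction reached: 1 − e^(−t/τ) = 0.85 ⇒ t = −τ ln(1 − 0.85) = τ × 1.90.
t = 4.28×10^7 s = 1.36 years.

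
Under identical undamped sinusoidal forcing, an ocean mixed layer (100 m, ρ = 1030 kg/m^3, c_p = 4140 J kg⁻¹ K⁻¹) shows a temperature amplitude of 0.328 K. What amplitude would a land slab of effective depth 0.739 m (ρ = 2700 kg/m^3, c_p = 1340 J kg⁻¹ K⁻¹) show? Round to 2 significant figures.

52 K

C_ocean = 4.26×10^8 J/(m²·K); C_land = 2.67×10^6 J/(m²·K).
A ∝ 1/C ⇒ A_land = A_ocean × C_ocean/C_land = 0.328 × 159 = 52.3 K.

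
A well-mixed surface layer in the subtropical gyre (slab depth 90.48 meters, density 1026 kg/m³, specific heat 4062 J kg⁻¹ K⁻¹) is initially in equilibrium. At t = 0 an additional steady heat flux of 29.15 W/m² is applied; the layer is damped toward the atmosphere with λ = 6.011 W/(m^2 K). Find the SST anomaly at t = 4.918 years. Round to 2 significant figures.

Areal heat capacity C = ρ c_p D = 1026 × 4062 × 90.48 = 3.77×10^8 J/(m^2 K).
τ = C / λ = 3.77×10^8 / 6.011 = 6.27×10^7 s.
Equilibrium anomaly ΔT_eq = F / λ = 29.15 / 6.011 = 4.85 K.
t = 4.918 years = 1.55×10^8 s, so t/τ = 2.47.
ΔT(t) = ΔT_eq (1 − e^(−t/τ)) = 4.85 × (1 − e^−2.47) = 4.44 K.

4.4 K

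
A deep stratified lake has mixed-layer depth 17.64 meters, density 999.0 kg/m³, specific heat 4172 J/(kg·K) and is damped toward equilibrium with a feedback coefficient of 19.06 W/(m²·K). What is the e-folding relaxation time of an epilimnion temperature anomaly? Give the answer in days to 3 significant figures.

Areal heat capacity C = ρ c_p D = 999.0 × 4172 × 17.64 = 7.35×10^7 J m⁻² K⁻¹.
Relaxation time τ = C / λ = 7.35×10^7 / 19.06 = 3.86×10^6 s.
In days: 3.86×10^6 s / (86400 s/day) = 44.6 days.

44.6 days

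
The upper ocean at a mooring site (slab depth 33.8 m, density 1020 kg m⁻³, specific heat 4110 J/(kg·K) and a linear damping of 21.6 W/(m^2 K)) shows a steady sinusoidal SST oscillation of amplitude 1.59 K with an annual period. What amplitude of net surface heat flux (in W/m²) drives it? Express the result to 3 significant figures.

Areal heat capacity C = ρ c_p D = 1020 × 4110 × 33.8 = 1.42×10^8 J/(m²·K).
ω = 2π / 3.15×10^7 s = 1.99×10^-7 s⁻¹.
√((Cω)² + λ²) = √((28.2)² + 21.6²) = 35.5 W/(m²·K).
F₀ = A × √((Cω)²+λ²) = 1.59 × 35.5 = 56.5 W/m².

56.5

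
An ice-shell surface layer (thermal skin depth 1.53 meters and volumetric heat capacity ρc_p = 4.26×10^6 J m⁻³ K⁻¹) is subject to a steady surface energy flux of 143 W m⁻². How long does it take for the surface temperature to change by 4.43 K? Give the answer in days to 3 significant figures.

Areal heat capacity C = ρc_p × D = 4.26×10^6 × 1.53 = 6.52×10^6 J/(m^2 K).
Time required: Δt = C ΔT / F = 6.52×10^6 × 4.43 / 143 = 2.02×10^5 s.
In days: 2.02×10^5 s / (86400 s/day) = 2.34 days.

2.34 days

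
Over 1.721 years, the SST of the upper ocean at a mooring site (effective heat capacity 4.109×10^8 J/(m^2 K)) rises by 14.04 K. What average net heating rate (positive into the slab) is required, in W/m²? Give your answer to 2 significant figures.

Areal heat capacity C = 4.109×10^8 J/(m^2 K) (given).
Required heat per unit area: Q = C ΔT = 4.11×10^8 × 14.04 = 5.77×10^9 J/m².
Flux F = Q / Δt = 5.77×10^9 / 5.43×10^7 s = 106 W/m².

110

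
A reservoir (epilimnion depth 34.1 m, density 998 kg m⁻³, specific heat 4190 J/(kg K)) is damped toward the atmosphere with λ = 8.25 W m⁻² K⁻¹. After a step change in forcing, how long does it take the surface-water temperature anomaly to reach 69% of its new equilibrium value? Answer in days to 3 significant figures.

234 days

Areal heat capacity C = ρ c_p D = 998 × 4190 × 34.1 = 1.43×10^8 J m⁻² K⁻¹.
τ = C / λ = 1.43×10^8 / 8.25 = 1.73×10^7 s.
Fraction reached: 1 − e^(−t/τ) = 0.69 ⇒ t = −τ ln(1 − 0.69) = τ × 1.17.
t = 2.02×10^7 s = 234 days.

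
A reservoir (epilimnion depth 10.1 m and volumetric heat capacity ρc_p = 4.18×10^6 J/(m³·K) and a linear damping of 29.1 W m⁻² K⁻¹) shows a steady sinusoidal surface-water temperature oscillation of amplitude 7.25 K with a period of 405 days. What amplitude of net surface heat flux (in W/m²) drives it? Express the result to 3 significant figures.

Areal heat capacity C = ρc_p × D = 4.18×10^6 × 10.1 = 4.22×10^7 J/(m²·K).
ω = 2π / 3.50×10^7 s = 1.80×10^-7 s⁻¹.
√((Cω)² + λ²) = √((7.58)² + 29.1²) = 30.1 W/(m²·K).
F₀ = A × √((Cω)²+λ²) = 7.25 × 30.1 = 218 W/m².

218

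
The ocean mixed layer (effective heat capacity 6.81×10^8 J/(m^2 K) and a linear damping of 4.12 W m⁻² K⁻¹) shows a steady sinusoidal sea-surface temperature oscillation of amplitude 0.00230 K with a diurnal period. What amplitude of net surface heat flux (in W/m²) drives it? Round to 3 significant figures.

114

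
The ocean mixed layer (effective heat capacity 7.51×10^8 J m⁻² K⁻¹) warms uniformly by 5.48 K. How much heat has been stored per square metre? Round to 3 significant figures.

4.12×10^9

Areal heat capacity C = 7.51×10^8 J m⁻² K⁻¹ (given).
ΔQ = C ΔT = 7.51×10^8 × 5.48 = 4.12×10^9 J/m².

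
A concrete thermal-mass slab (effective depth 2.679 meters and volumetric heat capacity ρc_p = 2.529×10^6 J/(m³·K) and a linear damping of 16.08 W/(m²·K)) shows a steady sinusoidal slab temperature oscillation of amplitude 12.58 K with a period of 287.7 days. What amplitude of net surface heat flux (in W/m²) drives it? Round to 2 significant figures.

Areal heat capacity C = ρc_p × D = 2.529×10^6 × 2.679 = 6.78×10^6 J m⁻² K⁻¹.
ω = 2π / 2.49×10^7 s = 2.53×10^-7 s⁻¹.
√((Cω)² + λ²) = √((1.71)² + 16.08²) = 16.2 W/(m²·K).
F₀ = A × √((Cω)²+λ²) = 12.58 × 16.2 = 203 W/m².

200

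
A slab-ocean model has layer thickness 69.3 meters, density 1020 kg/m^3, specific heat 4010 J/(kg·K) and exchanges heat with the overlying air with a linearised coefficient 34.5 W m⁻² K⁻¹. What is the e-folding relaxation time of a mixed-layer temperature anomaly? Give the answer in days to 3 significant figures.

95.1 days

Areal heat capacity C = ρ c_p D = 1020 × 4010 × 69.3 = 2.83×10^8 J m⁻² K⁻¹.
Relaxation time τ = C / λ = 2.83×10^8 / 34.5 = 8.22×10^6 s.
In days: 8.22×10^6 s / (86400 s/day) = 95.1 days.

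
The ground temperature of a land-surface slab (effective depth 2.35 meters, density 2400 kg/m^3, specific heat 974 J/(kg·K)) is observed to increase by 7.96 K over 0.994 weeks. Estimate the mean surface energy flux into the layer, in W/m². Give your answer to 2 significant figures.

73

Areal heat capacity C = ρ c_p D = 2400 × 974 × 2.35 = 5.49×10^6 J/(m^2 K).
Required heat per unit area: Q = C ΔT = 5.49×10^6 × 7.96 = 4.37×10^7 J/m².
Flux F = Q / Δt = 4.37×10^7 / 6.01×10^5 s = 72.7 W/m².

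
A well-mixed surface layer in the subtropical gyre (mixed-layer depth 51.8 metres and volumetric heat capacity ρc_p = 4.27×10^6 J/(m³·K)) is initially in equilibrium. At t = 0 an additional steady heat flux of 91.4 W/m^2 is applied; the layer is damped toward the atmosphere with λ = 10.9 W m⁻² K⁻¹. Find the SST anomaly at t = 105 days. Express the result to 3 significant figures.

Areal heat capacity C = ρc_p × D = 4.27×10^6 × 51.8 = 2.21×10^8 J/(m^2 K).
τ = C / λ = 2.21×10^8 / 10.9 = 2.03×10^7 s.
Equilibrium anomaly ΔT_eq = F / λ = 91.4 / 10.9 = 8.39 K.
t = 105 days = 9.07×10^6 s, so t/τ = 0.447.
ΔT(t) = ΔT_eq (1 − e^(−t/τ)) = 8.39 × (1 − e^−0.447) = 3.02 K.

3.02 K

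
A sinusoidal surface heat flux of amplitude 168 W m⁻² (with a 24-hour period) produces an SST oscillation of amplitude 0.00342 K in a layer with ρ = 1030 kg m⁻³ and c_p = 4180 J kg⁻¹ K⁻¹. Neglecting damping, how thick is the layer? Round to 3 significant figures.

157 m

ω = 2π / 86400 s = 7.27×10^-5 s⁻¹.
Required C = F₀ / (A ω) = 168 / (0.00342 × 7.27×10^-5) = 6.75×10^8 J/(m²·K).
D = C / (ρ c_p) = 6.75×10^8 / (1030 × 4180) = 157 m.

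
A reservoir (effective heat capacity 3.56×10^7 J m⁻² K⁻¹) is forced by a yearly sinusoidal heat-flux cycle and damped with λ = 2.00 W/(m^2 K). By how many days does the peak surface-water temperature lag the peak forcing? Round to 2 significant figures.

Areal heat capacity C = 3.56×10^7 J m⁻² K⁻¹ (given).
ω = 2π / 3.15×10^7 s = 1.99×10^-7 s⁻¹.
Phase lag φ = arctan(Cω/λ) = arctan(7.09/2.00) = 1.30 rad.
Time lag = φ / ω = 1.30 / 1.99×10^-7 = 6.50×10^6 s = 75.3 days.

75 days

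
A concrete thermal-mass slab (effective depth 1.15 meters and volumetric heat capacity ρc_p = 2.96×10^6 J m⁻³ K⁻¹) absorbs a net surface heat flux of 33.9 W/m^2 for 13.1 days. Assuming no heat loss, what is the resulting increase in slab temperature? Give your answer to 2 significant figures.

Areal heat capacity C = ρc_p × D = 2.96×10^6 × 1.15 = 3.40×10^6 J/(m²·K).
Net heat input Q = F Δt = 33.9 × (13.1 days × 86400 s/day) = 3.84×10^7 J/m².
ΔT = Q / C = 3.84×10^7 / 3.40×10^6 = 11.3 K.

11 K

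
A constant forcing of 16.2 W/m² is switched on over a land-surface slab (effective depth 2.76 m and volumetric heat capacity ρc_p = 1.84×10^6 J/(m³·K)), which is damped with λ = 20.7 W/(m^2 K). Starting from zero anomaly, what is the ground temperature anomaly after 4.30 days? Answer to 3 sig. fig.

0.610 K

Areal heat capacity C = ρc_p × D = 1.84×10^6 × 2.76 = 5.08×10^6 J m⁻² K⁻¹.
τ = C / λ = 5.08×10^6 / 20.7 = 2.45×10^5 s.
Equilibrium anomaly ΔT_eq = F / λ = 16.2 / 20.7 = 0.783 K.
t = 4.30 days = 3.72×10^5 s, so t/τ = 1.51.
ΔT(t) = ΔT_eq (1 − e^(−t/τ)) = 0.783 × (1 − e^−1.51) = 0.610 K.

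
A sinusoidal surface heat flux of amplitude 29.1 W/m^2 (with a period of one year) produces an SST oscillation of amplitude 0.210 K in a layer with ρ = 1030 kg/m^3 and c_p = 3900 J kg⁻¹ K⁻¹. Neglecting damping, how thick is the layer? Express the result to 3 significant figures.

173 m

ω = 2π / 3.15×10^7 s = 1.99×10^-7 s⁻¹.
Required C = F₀ / (A ω) = 29.1 / (0.210 × 1.99×10^-7) = 6.96×10^8 J/(m²·K).
D = C / (ρ c_p) = 6.96×10^8 / (1030 × 3900) = 173 m.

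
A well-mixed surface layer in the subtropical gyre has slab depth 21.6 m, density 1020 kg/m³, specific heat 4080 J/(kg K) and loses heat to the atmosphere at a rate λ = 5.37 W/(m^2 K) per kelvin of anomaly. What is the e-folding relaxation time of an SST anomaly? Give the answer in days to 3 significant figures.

Areal heat capacity C = ρ c_p D = 1020 × 4080 × 21.6 = 8.99×10^7 J/(m²·K).
Relaxation time τ = C / λ = 8.99×10^7 / 5.37 = 1.67×10^7 s.
In days: 1.67×10^7 s / (86400 s/day) = 194 days.

194 days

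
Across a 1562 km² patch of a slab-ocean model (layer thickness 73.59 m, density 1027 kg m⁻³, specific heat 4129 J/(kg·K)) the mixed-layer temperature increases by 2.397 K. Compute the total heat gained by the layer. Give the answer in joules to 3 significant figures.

1.17×10^18 J

Areal heat capacity C = ρ c_p D = 1027 × 4129 × 73.59 = 3.12×10^8 J/(m^2 K).
Heat per unit area: q = C ΔT = 3.12×10^8 × 2.397 = 7.48×10^8 J/m².
Total heat: Q = q × A = 7.48×10^8 × (1562 × 10⁶ m²) = 1.17×10^18 J.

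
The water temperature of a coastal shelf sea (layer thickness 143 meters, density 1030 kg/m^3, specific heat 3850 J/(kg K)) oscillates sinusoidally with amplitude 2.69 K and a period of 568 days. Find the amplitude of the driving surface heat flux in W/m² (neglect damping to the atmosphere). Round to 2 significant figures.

Areal heat capacity C = ρ c_p D = 1030 × 3850 × 143 = 5.67×10^8 J/(m^2 K).
ω = 2π / 4.91×10^7 s = 1.28×10^-7 s⁻¹.
Cω = 5.67×10^8 × 1.28×10^-7 = 72.6 W/(m²·K).
F₀ = A × Cω = 2.69 × 72.6 = 195 W/m².

200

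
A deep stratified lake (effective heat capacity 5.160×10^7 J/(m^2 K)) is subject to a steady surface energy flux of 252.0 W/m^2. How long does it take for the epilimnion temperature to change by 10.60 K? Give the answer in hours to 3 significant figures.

603 hours

Areal heat capacity C = 5.160×10^7 J/(m^2 K) (given).
Time required: Δt = C ΔT / F = 5.16×10^7 × 10.60 / 252.0 = 2.17×10^6 s.
In hours: 2.17×10^6 s / (3600 s/hour) = 603 hours.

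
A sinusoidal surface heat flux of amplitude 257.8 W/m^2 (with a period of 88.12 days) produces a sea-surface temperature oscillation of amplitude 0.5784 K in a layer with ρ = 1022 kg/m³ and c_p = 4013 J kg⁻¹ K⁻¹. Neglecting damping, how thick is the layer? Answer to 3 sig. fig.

132 m

ω = 2π / 7.61×10^6 s = 8.25×10^-7 s⁻¹.
Required C = F₀ / (A ω) = 257.8 / (0.5784 × 8.25×10^-7) = 5.40×10^8 J/(m²·K).
D = C / (ρ c_p) = 5.40×10^8 / (1022 × 4013) = 132 m.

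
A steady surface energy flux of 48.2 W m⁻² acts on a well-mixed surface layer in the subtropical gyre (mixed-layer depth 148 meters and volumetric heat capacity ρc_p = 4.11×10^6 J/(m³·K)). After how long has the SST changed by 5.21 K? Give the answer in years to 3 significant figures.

2.08 years

Areal heat capacity C = ρc_p × D = 4.11×10^6 × 148 = 6.08×10^8 J/(m^2 K).
Time required: Δt = C ΔT / F = 6.08×10^8 × 5.21 / 48.2 = 6.57×10^7 s.
In years: 6.57×10^7 s / (3.156×10^7 s/year) = 2.08 years.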